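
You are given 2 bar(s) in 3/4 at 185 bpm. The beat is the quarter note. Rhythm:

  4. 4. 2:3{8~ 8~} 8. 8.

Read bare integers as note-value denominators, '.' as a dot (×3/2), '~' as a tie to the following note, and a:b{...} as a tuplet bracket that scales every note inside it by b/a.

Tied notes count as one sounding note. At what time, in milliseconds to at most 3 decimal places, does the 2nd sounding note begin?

1. 0.0ms @ 0 + 486.486ms (3/2)
2. 486.486ms @ 3/2 + 486.486ms (3/2)
3. 972.973ms @ 3 + 729.73ms (9/4)
4. 1702.703ms @ 21/4 + 243.243ms (3/4)

note 2 onset = 3/2b = 486.486ms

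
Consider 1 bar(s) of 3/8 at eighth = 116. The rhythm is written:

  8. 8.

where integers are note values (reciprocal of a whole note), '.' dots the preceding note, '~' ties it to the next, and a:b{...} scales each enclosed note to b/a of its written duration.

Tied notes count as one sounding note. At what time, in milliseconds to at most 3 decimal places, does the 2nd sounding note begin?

note 2 onset = 3/2b = 775.862ms

1. 0.0ms @ 0 + 775.862ms (3/2)
2. 775.862ms @ 3/2 + 775.862ms (3/2)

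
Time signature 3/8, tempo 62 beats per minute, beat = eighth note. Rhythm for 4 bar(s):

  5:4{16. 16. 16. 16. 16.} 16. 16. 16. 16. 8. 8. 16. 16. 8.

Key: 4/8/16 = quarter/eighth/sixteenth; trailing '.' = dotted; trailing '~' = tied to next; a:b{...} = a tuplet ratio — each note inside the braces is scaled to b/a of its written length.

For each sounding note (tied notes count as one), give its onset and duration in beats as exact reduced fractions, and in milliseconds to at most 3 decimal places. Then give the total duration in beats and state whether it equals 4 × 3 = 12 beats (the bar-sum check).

1) 0.0ms=0b +580.645ms=3/5b
2) 580.645ms=3/5b +580.645ms=3/5b
3) 1161.29ms=6/5b +580.645ms=3/5b
4) 1741.935ms=9/5b +580.645ms=3/5b
5) 2322.581ms=12/5b +580.645ms=3/5b
6) 2903.226ms=3b +725.806ms=3/4b
7) 3629.032ms=15/4b +725.806ms=3/4b
8) 4354.839ms=9/2b +725.806ms=3/4b
9) 5080.645ms=21/4b +725.806ms=3/4b
10) 5806.452ms=6b +1451.613ms=3/2b
11) 7258.065ms=15/2b +1451.613ms=3/2b
12) 8709.677ms=9b +725.806ms=3/4b
13) 9435.484ms=39/4b +725.806ms=3/4b
14) 10161.29ms=21/2b +1451.613ms=3/2b
Σ=12b of 12 (62bpm 3/8) — PASS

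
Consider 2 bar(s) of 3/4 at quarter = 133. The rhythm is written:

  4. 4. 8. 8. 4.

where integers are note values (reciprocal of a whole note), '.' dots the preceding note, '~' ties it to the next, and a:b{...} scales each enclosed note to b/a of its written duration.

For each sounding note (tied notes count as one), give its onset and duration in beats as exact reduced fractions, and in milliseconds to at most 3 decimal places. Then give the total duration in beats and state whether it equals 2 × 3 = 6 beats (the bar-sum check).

1) 0.0ms=0b +676.692ms=3/2b
2) 676.692ms=3/2b +676.692ms=3/2b
3) 1353.383ms=3b +338.346ms=3/4b
4) 1691.729ms=15/4b +338.346ms=3/4b
5) 2030.075ms=9/2b +676.692ms=3/2b
Σ=6b of 6 (133bpm 3/4) — PASS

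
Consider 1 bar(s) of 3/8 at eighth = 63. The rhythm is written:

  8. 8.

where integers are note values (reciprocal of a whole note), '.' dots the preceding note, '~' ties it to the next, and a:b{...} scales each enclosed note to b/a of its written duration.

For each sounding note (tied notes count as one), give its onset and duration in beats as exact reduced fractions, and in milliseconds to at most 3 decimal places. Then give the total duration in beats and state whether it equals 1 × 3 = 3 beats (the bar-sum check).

1) 0.0ms=0b +1428.571ms=3/2b
2) 1428.571ms=3/2b +1428.571ms=3/2b
Σ=3b of 3 (63bpm 3/8) — PASS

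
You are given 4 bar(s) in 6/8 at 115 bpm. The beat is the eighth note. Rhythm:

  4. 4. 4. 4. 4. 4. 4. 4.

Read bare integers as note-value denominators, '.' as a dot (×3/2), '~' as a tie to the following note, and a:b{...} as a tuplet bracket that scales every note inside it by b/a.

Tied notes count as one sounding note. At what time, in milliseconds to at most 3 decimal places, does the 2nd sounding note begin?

note 2 onset = 3b = 1565.217ms

1. 0.0ms @ 0 + 1565.217ms (3)
2. 1565.217ms @ 3 + 1565.217ms (3)
3. 3130.435ms @ 6 + 1565.217ms (3)
4. 4695.652ms @ 9 + 1565.217ms (3)
5. 6260.87ms @ 12 + 1565.217ms (3)
6. 7826.087ms @ 15 + 1565.217ms (3)
7. 9391.304ms @ 18 + 1565.217ms (3)
8. 10956.522ms @ 21 + 1565.217ms (3)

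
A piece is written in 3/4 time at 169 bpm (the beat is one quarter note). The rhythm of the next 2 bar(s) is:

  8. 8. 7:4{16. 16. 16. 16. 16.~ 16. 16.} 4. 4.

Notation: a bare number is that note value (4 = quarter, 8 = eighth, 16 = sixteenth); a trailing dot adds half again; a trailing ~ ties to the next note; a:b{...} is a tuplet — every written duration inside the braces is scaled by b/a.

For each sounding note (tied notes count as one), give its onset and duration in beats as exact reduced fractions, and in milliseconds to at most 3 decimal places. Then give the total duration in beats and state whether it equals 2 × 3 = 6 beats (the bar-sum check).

1) 0.0ms=0b +266.272ms=3/4b
2) 266.272ms=3/4b +266.272ms=3/4b
3) 532.544ms=3/2b +76.078ms=3/14b
4) 608.622ms=12/7b +76.078ms=3/14b
5) 684.7ms=27/14b +76.078ms=3/14b
6) 760.778ms=15/7b +76.078ms=3/14b
7) 836.855ms=33/14b +152.156ms=3/7b
8) 989.011ms=39/14b +76.078ms=3/14b
9) 1065.089ms=3b +532.544ms=3/2b
10) 1597.633ms=9/2b +532.544ms=3/2b
Σ=6b of 6 (169bpm 3/4) — PASS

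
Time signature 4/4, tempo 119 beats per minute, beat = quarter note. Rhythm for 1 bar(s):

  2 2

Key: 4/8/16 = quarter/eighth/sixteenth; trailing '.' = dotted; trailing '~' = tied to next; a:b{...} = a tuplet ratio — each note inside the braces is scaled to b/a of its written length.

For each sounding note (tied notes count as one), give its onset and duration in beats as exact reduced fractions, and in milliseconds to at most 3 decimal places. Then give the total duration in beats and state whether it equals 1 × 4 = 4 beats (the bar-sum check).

1) 0.0ms=0b +1008.403ms=2b
2) 1008.403ms=2b +1008.403ms=2b
Σ=4b of 4 (119bpm 4/4) — PASS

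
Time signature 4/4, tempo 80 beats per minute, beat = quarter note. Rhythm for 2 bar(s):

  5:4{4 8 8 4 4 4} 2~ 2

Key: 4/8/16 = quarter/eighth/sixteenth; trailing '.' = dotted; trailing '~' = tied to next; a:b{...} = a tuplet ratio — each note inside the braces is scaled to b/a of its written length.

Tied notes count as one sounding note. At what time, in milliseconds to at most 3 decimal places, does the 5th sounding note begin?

note 5 onset = 12/5b = 1800.0ms

1. 0.0ms @ 0 + 600.0ms (4/5)
2. 600.0ms @ 4/5 + 300.0ms (2/5)
3. 900.0ms @ 6/5 + 300.0ms (2/5)
4. 1200.0ms @ 8/5 + 600.0ms (4/5)
5. 1800.0ms @ 12/5 + 600.0ms (4/5)
6. 2400.0ms @ 16/5 + 600.0ms (4/5)
7. 3000.0ms @ 4 + 3000.0ms (4)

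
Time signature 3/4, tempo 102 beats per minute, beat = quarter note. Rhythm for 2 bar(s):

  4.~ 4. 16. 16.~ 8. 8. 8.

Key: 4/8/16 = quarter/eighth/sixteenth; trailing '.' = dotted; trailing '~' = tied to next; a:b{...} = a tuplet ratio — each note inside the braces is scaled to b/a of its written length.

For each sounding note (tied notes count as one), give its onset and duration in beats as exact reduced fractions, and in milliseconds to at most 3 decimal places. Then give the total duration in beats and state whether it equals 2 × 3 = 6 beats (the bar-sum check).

1) 0.0ms=0b +1764.706ms=3b
2) 1764.706ms=3b +220.588ms=3/8b
3) 1985.294ms=27/8b +661.765ms=9/8b
4) 2647.059ms=9/2b +441.176ms=3/4b
5) 3088.235ms=21/4b +441.176ms=3/4b
Σ=6b of 6 (102bpm 3/4) — PASS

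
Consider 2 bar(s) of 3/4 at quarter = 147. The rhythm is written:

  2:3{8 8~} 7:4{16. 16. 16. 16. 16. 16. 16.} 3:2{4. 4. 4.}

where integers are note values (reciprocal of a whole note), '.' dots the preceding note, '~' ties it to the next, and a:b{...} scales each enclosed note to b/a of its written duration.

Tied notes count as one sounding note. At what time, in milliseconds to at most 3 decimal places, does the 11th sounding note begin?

note 11 onset = 5b = 2040.816ms

1. 0.0ms @ 0 + 306.122ms (3/4)
2. 306.122ms @ 3/4 + 393.586ms (27/28)
3. 699.708ms @ 12/7 + 87.464ms (3/14)
4. 787.172ms @ 27/14 + 87.464ms (3/14)
5. 874.636ms @ 15/7 + 87.464ms (3/14)
6. 962.099ms @ 33/14 + 87.464ms (3/14)
7. 1049.563ms @ 18/7 + 87.464ms (3/14)
8. 1137.026ms @ 39/14 + 87.464ms (3/14)
9. 1224.49ms @ 3 + 408.163ms (1)
10. 1632.653ms @ 4 + 408.163ms (1)
11. 2040.816ms @ 5 + 408.163ms (1)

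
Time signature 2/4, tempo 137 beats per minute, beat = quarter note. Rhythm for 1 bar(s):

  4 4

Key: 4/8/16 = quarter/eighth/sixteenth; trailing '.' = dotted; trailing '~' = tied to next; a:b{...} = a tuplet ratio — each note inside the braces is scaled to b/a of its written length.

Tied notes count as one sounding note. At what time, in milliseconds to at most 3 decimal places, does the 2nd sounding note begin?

note 2 onset = 1b = 437.956ms

1. 0.0ms @ 0 + 437.956ms (1)
2. 437.956ms @ 1 + 437.956ms (1)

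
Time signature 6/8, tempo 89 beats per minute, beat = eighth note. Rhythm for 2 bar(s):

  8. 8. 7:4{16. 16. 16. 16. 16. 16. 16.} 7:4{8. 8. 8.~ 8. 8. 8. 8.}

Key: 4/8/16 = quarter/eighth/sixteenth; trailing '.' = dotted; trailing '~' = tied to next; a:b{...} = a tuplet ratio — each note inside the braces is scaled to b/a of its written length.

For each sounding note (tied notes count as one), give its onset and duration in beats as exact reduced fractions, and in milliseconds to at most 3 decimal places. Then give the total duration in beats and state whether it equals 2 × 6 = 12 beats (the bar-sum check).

1) 0.0ms=0b +1011.236ms=3/2b
2) 1011.236ms=3/2b +1011.236ms=3/2b
3) 2022.472ms=3b +288.925ms=3/7b
4) 2311.396ms=24/7b +288.925ms=3/7b
5) 2600.321ms=27/7b +288.925ms=3/7b
6) 2889.246ms=30/7b +288.925ms=3/7b
7) 3178.17ms=33/7b +288.925ms=3/7b
8) 3467.095ms=36/7b +288.925ms=3/7b
9) 3756.019ms=39/7b +288.925ms=3/7b
10) 4044.944ms=6b +577.849ms=6/7b
11) 4622.793ms=48/7b +577.849ms=6/7b
12) 5200.642ms=54/7b +1155.698ms=12/7b
13) 6356.34ms=66/7b +577.849ms=6/7b
14) 6934.189ms=72/7b +577.849ms=6/7b
15) 7512.039ms=78/7b +577.849ms=6/7b
Σ=12b of 12 (89bpm 6/8) — PASS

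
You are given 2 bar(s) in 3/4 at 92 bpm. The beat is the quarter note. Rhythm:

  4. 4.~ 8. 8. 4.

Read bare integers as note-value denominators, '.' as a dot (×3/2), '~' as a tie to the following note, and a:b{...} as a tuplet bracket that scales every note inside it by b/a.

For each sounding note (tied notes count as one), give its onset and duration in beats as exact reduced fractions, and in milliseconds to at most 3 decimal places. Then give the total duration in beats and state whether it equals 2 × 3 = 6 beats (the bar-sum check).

1) 0.0ms=0b +978.261ms=3/2b
2) 978.261ms=3/2b +1467.391ms=9/4b
3) 2445.652ms=15/4b +489.13ms=3/4b
4) 2934.783ms=9/2b +978.261ms=3/2b
Σ=6b of 6 (92bpm 3/4) — PASS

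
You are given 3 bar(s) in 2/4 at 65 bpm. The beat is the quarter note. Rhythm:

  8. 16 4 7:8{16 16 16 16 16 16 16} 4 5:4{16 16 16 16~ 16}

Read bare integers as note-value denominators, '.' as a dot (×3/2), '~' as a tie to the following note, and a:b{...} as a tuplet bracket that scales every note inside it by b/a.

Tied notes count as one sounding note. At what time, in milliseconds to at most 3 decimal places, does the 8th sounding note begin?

1. 0.0ms @ 0 + 692.308ms (3/4)
2. 692.308ms @ 3/4 + 230.769ms (1/4)
3. 923.077ms @ 1 + 923.077ms (1)
4. 1846.154ms @ 2 + 263.736ms (2/7)
5. 2109.89ms @ 16/7 + 263.736ms (2/7)
6. 2373.626ms @ 18/7 + 263.736ms (2/7)
7. 2637.363ms @ 20/7 + 263.736ms (2/7)
8. 2901.099ms @ 22/7 + 263.736ms (2/7)
9. 3164.835ms @ 24/7 + 263.736ms (2/7)
10. 3428.571ms @ 26/7 + 263.736ms (2/7)
11. 3692.308ms @ 4 + 923.077ms (1)
12. 4615.385ms @ 5 + 184.615ms (1/5)
13. 4800.0ms @ 26/5 + 184.615ms (1/5)
14. 4984.615ms @ 27/5 + 184.615ms (1/5)
15. 5169.231ms @ 28/5 + 369.231ms (2/5)

note 8 onset = 22/7b = 2901.099ms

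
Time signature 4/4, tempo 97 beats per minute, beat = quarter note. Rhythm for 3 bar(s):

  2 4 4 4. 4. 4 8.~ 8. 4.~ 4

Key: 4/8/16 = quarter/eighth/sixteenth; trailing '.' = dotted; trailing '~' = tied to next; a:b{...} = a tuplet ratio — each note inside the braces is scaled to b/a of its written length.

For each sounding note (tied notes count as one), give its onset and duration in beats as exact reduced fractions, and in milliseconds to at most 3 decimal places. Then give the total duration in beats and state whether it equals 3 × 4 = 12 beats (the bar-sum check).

1) 0.0ms=0b +1237.113ms=2b
2) 1237.113ms=2b +618.557ms=1b
3) 1855.67ms=3b +618.557ms=1b
4) 2474.227ms=4b +927.835ms=3/2b
5) 3402.062ms=11/2b +927.835ms=3/2b
6) 4329.897ms=7b +618.557ms=1b
7) 4948.454ms=8b +927.835ms=3/2b
8) 5876.289ms=19/2b +1546.392ms=5/2b
Σ=12b of 12 (97bpm 4/4) — PASS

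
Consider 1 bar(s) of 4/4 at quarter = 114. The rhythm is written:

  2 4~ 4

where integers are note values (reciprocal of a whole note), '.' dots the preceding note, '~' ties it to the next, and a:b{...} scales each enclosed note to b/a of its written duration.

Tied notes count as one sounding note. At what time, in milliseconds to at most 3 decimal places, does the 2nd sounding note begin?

note 2 onset = 2b = 1052.632ms

1. 0.0ms @ 0 + 1052.632ms (2)
2. 1052.632ms @ 2 + 1052.632ms (2)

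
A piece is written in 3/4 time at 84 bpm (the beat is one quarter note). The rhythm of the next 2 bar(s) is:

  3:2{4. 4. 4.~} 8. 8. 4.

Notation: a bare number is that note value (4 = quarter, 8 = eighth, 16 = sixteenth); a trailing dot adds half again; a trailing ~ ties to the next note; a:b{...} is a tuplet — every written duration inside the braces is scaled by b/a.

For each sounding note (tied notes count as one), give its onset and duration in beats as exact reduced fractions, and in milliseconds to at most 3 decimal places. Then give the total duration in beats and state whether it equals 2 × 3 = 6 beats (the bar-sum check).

1) 0.0ms=0b +714.286ms=1b
2) 714.286ms=1b +714.286ms=1b
3) 1428.571ms=2b +1250.0ms=7/4b
4) 2678.571ms=15/4b +535.714ms=3/4b
5) 3214.286ms=9/2b +1071.429ms=3/2b
Σ=6b of 6 (84bpm 3/4) — PASS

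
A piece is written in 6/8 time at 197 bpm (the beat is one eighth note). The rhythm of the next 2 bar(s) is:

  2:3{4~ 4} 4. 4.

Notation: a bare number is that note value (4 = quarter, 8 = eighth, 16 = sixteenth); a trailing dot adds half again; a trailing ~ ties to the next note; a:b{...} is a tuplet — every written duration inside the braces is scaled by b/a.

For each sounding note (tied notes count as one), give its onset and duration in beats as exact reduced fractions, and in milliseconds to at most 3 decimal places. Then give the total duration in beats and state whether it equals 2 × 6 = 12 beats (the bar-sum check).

1) 0.0ms=0b +1827.411ms=6b
2) 1827.411ms=6b +913.706ms=3b
3) 2741.117ms=9b +913.706ms=3b
Σ=12b of 12 (197bpm 6/8) — PASS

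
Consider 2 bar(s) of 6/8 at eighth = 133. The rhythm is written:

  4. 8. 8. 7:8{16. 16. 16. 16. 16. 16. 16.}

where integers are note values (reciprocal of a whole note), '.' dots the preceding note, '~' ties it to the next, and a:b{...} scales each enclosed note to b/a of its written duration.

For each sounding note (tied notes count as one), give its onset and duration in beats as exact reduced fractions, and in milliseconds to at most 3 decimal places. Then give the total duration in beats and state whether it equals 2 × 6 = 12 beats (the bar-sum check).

1) 0.0ms=0b +1353.383ms=3b
2) 1353.383ms=3b +676.692ms=3/2b
3) 2030.075ms=9/2b +676.692ms=3/2b
4) 2706.767ms=6b +386.681ms=6/7b
5) 3093.448ms=48/7b +386.681ms=6/7b
6) 3480.129ms=54/7b +386.681ms=6/7b
7) 3866.81ms=60/7b +386.681ms=6/7b
8) 4253.491ms=66/7b +386.681ms=6/7b
9) 4640.172ms=72/7b +386.681ms=6/7b
10) 5026.853ms=78/7b +386.681ms=6/7b
Σ=12b of 12 (133bpm 6/8) — PASS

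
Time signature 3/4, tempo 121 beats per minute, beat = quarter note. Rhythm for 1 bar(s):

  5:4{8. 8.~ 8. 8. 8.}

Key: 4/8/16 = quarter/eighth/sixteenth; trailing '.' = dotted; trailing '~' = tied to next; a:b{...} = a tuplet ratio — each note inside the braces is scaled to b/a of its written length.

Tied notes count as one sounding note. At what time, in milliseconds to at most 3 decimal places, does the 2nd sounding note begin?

1. 0.0ms @ 0 + 297.521ms (3/5)
2. 297.521ms @ 3/5 + 595.041ms (6/5)
3. 892.562ms @ 9/5 + 297.521ms (3/5)
4. 1190.083ms @ 12/5 + 297.521ms (3/5)

note 2 onset = 3/5b = 297.521ms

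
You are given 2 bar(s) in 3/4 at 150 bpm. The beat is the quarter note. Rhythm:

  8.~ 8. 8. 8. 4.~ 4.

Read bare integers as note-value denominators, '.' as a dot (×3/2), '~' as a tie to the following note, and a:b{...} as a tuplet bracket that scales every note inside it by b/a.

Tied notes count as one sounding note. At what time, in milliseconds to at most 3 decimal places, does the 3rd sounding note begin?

note 3 onset = 9/4b = 900.0ms

1. 0.0ms @ 0 + 600.0ms (3/2)
2. 600.0ms @ 3/2 + 300.0ms (3/4)
3. 900.0ms @ 9/4 + 300.0ms (3/4)
4. 1200.0ms @ 3 + 1200.0ms (3)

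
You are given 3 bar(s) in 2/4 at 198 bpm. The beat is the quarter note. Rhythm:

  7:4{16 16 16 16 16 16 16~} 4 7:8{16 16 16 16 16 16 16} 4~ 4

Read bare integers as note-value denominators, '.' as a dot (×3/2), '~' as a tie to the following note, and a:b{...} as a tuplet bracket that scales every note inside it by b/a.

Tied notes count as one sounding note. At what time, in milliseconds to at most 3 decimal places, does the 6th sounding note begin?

1. 0.0ms @ 0 + 43.29ms (1/7)
2. 43.29ms @ 1/7 + 43.29ms (1/7)
3. 86.58ms @ 2/7 + 43.29ms (1/7)
4. 129.87ms @ 3/7 + 43.29ms (1/7)
5. 173.16ms @ 4/7 + 43.29ms (1/7)
6. 216.45ms @ 5/7 + 43.29ms (1/7)
7. 259.74ms @ 6/7 + 346.32ms (8/7)
8. 606.061ms @ 2 + 86.58ms (2/7)
9. 692.641ms @ 16/7 + 86.58ms (2/7)
10. 779.221ms @ 18/7 + 86.58ms (2/7)
11. 865.801ms @ 20/7 + 86.58ms (2/7)
12. 952.381ms @ 22/7 + 86.58ms (2/7)
13. 1038.961ms @ 24/7 + 86.58ms (2/7)
14. 1125.541ms @ 26/7 + 86.58ms (2/7)
15. 1212.121ms @ 4 + 606.061ms (2)

note 6 onset = 5/7b = 216.45ms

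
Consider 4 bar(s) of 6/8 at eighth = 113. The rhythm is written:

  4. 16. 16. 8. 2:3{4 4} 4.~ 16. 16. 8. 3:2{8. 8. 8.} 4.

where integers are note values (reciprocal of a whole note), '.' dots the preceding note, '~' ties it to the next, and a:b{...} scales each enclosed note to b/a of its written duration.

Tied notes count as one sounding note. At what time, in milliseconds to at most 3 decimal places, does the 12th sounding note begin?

1. 0.0ms @ 0 + 1592.92ms (3)
2. 1592.92ms @ 3 + 398.23ms (3/4)
3. 1991.15ms @ 15/4 + 398.23ms (3/4)
4. 2389.381ms @ 9/2 + 796.46ms (3/2)
5. 3185.841ms @ 6 + 1592.92ms (3)
6. 4778.761ms @ 9 + 1592.92ms (3)
7. 6371.681ms @ 12 + 1991.15ms (15/4)
8. 8362.832ms @ 63/4 + 398.23ms (3/4)
9. 8761.062ms @ 33/2 + 796.46ms (3/2)
10. 9557.522ms @ 18 + 530.973ms (1)
11. 10088.496ms @ 19 + 530.973ms (1)
12. 10619.469ms @ 20 + 530.973ms (1)
13. 11150.442ms @ 21 + 1592.92ms (3)

note 12 onset = 20b = 10619.469ms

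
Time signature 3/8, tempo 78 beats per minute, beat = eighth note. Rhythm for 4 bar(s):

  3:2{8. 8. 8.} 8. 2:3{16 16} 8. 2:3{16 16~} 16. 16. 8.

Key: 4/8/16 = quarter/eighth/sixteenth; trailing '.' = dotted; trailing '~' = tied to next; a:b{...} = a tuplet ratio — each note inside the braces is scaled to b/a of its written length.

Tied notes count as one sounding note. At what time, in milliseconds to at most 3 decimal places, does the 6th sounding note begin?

1. 0.0ms @ 0 + 769.231ms (1)
2. 769.231ms @ 1 + 769.231ms (1)
3. 1538.462ms @ 2 + 769.231ms (1)
4. 2307.692ms @ 3 + 1153.846ms (3/2)
5. 3461.538ms @ 9/2 + 576.923ms (3/4)
6. 4038.462ms @ 21/4 + 576.923ms (3/4)
7. 4615.385ms @ 6 + 1153.846ms (3/2)
8. 5769.231ms @ 15/2 + 576.923ms (3/4)
9. 6346.154ms @ 33/4 + 1153.846ms (3/2)
10. 7500.0ms @ 39/4 + 576.923ms (3/4)
11. 8076.923ms @ 21/2 + 1153.846ms (3/2)

note 6 onset = 21/4b = 4038.462ms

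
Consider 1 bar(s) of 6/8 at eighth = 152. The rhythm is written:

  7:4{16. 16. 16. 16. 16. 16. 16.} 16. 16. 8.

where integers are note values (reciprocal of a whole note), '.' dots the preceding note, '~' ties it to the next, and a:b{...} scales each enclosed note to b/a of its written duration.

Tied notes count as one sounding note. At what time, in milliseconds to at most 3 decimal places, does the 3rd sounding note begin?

note 3 onset = 6/7b = 338.346ms

1. 0.0ms @ 0 + 169.173ms (3/7)
2. 169.173ms @ 3/7 + 169.173ms (3/7)
3. 338.346ms @ 6/7 + 169.173ms (3/7)
4. 507.519ms @ 9/7 + 169.173ms (3/7)
5. 676.692ms @ 12/7 + 169.173ms (3/7)
6. 845.865ms @ 15/7 + 169.173ms (3/7)
7. 1015.038ms @ 18/7 + 169.173ms (3/7)
8. 1184.211ms @ 3 + 296.053ms (3/4)
9. 1480.263ms @ 15/4 + 296.053ms (3/4)
10. 1776.316ms @ 9/2 + 592.105ms (3/2)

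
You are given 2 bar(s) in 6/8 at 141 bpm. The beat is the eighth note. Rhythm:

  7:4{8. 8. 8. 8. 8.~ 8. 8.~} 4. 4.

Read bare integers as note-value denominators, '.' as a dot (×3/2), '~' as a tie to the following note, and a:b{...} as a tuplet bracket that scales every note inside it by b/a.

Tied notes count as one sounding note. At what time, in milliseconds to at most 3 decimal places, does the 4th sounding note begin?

note 4 onset = 18/7b = 1094.225ms

1. 0.0ms @ 0 + 364.742ms (6/7)
2. 364.742ms @ 6/7 + 364.742ms (6/7)
3. 729.483ms @ 12/7 + 364.742ms (6/7)
4. 1094.225ms @ 18/7 + 364.742ms (6/7)
5. 1458.967ms @ 24/7 + 729.483ms (12/7)
6. 2188.45ms @ 36/7 + 1641.337ms (27/7)
7. 3829.787ms @ 9 + 1276.596ms (3)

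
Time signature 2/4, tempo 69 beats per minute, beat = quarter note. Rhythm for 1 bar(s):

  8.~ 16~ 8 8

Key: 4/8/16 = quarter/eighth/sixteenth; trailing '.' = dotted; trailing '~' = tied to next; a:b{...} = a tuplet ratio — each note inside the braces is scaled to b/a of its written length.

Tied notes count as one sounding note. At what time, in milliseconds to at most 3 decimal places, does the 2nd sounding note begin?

1. 0.0ms @ 0 + 1304.348ms (3/2)
2. 1304.348ms @ 3/2 + 434.783ms (1/2)

note 2 onset = 3/2b = 1304.348ms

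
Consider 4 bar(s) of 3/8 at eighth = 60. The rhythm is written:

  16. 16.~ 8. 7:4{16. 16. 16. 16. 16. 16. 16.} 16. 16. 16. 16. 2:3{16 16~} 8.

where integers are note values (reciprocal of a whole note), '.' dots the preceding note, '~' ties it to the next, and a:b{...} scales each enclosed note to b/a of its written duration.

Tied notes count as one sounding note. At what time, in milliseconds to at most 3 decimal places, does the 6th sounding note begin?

1. 0.0ms @ 0 + 750.0ms (3/4)
2. 750.0ms @ 3/4 + 2250.0ms (9/4)
3. 3000.0ms @ 3 + 428.571ms (3/7)
4. 3428.571ms @ 24/7 + 428.571ms (3/7)
5. 3857.143ms @ 27/7 + 428.571ms (3/7)
6. 4285.714ms @ 30/7 + 428.571ms (3/7)
7. 4714.286ms @ 33/7 + 428.571ms (3/7)
8. 5142.857ms @ 36/7 + 428.571ms (3/7)
9. 5571.429ms @ 39/7 + 428.571ms (3/7)
10. 6000.0ms @ 6 + 750.0ms (3/4)
11. 6750.0ms @ 27/4 + 750.0ms (3/4)
12. 7500.0ms @ 15/2 + 750.0ms (3/4)
13. 8250.0ms @ 33/4 + 750.0ms (3/4)
14. 9000.0ms @ 9 + 750.0ms (3/4)
15. 9750.0ms @ 39/4 + 2250.0ms (9/4)

note 6 onset = 30/7b = 4285.714ms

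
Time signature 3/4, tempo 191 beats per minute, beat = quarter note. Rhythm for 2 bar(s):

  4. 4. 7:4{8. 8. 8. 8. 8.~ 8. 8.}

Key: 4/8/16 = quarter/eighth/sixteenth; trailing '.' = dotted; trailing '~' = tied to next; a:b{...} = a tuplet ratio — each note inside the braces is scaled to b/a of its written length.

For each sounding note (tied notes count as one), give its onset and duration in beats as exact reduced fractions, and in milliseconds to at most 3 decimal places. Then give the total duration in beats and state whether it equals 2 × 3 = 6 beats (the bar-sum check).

1) 0.0ms=0b +471.204ms=3/2b
2) 471.204ms=3/2b +471.204ms=3/2b
3) 942.408ms=3b +134.63ms=3/7b
4) 1077.038ms=24/7b +134.63ms=3/7b
5) 1211.668ms=27/7b +134.63ms=3/7b
6) 1346.298ms=30/7b +134.63ms=3/7b
7) 1480.927ms=33/7b +269.26ms=6/7b
8) 1750.187ms=39/7b +134.63ms=3/7b
Σ=6b of 6 (191bpm 3/4) — PASS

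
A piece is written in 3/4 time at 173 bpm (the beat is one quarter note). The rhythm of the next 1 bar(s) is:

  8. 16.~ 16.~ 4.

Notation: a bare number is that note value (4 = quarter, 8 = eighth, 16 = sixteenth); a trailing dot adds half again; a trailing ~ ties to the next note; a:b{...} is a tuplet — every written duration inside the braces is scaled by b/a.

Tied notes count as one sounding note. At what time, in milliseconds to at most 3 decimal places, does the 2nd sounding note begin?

note 2 onset = 3/4b = 260.116ms

1. 0.0ms @ 0 + 260.116ms (3/4)
2. 260.116ms @ 3/4 + 780.347ms (9/4)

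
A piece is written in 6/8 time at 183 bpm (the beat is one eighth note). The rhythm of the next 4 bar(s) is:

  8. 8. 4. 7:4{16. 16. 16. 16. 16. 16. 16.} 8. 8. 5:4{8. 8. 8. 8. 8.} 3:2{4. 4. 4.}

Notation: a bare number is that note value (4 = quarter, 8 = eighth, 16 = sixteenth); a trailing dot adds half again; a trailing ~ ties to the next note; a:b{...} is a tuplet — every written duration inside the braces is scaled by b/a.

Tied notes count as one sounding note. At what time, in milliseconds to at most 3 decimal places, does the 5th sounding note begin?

note 5 onset = 45/7b = 2107.728ms

1. 0.0ms @ 0 + 491.803ms (3/2)
2. 491.803ms @ 3/2 + 491.803ms (3/2)
3. 983.607ms @ 3 + 983.607ms (3)
4. 1967.213ms @ 6 + 140.515ms (3/7)
5. 2107.728ms @ 45/7 + 140.515ms (3/7)
6. 2248.244ms @ 48/7 + 140.515ms (3/7)
7. 2388.759ms @ 51/7 + 140.515ms (3/7)
8. 2529.274ms @ 54/7 + 140.515ms (3/7)
9. 2669.789ms @ 57/7 + 140.515ms (3/7)
10. 2810.304ms @ 60/7 + 140.515ms (3/7)
11. 2950.82ms @ 9 + 491.803ms (3/2)
12. 3442.623ms @ 21/2 + 491.803ms (3/2)
13. 3934.426ms @ 12 + 393.443ms (6/5)
14. 4327.869ms @ 66/5 + 393.443ms (6/5)
15. 4721.311ms @ 72/5 + 393.443ms (6/5)
16. 5114.754ms @ 78/5 + 393.443ms (6/5)
17. 5508.197ms @ 84/5 + 393.443ms (6/5)
18. 5901.639ms @ 18 + 655.738ms (2)
19. 6557.377ms @ 20 + 655.738ms (2)
20. 7213.115ms @ 22 + 655.738ms (2)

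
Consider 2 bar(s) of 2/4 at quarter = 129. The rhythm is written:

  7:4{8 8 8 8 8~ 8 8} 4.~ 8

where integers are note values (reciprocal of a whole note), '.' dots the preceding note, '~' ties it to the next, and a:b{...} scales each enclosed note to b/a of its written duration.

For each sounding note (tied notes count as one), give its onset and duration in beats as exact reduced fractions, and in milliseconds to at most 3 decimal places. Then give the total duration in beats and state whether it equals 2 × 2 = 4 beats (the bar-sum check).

1) 0.0ms=0b +132.89ms=2/7b
2) 132.89ms=2/7b +132.89ms=2/7b
3) 265.781ms=4/7b +132.89ms=2/7b
4) 398.671ms=6/7b +132.89ms=2/7b
5) 531.561ms=8/7b +265.781ms=4/7b
6) 797.342ms=12/7b +132.89ms=2/7b
7) 930.233ms=2b +930.233ms=2b
Σ=4b of 4 (129bpm 2/4) — PASS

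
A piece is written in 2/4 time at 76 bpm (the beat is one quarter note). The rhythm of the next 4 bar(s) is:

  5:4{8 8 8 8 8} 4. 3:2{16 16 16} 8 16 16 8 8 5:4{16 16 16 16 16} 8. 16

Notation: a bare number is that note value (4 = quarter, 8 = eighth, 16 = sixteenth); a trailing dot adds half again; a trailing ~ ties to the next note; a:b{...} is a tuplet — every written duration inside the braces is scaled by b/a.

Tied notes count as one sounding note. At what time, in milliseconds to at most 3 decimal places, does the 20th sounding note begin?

1. 0.0ms @ 0 + 315.789ms (2/5)
2. 315.789ms @ 2/5 + 315.789ms (2/5)
3. 631.579ms @ 4/5 + 315.789ms (2/5)
4. 947.368ms @ 6/5 + 315.789ms (2/5)
5. 1263.158ms @ 8/5 + 315.789ms (2/5)
6. 1578.947ms @ 2 + 1184.211ms (3/2)
7. 2763.158ms @ 7/2 + 131.579ms (1/6)
8. 2894.737ms @ 11/3 + 131.579ms (1/6)
9. 3026.316ms @ 23/6 + 131.579ms (1/6)
10. 3157.895ms @ 4 + 394.737ms (1/2)
11. 3552.632ms @ 9/2 + 197.368ms (1/4)
12. 3750.0ms @ 19/4 + 197.368ms (1/4)
13. 3947.368ms @ 5 + 394.737ms (1/2)
14. 4342.105ms @ 11/2 + 394.737ms (1/2)
15. 4736.842ms @ 6 + 157.895ms (1/5)
16. 4894.737ms @ 31/5 + 157.895ms (1/5)
17. 5052.632ms @ 32/5 + 157.895ms (1/5)
18. 5210.526ms @ 33/5 + 157.895ms (1/5)
19. 5368.421ms @ 34/5 + 157.895ms (1/5)
20. 5526.316ms @ 7 + 592.105ms (3/4)
21. 6118.421ms @ 31/4 + 197.368ms (1/4)

note 20 onset = 7b = 5526.316ms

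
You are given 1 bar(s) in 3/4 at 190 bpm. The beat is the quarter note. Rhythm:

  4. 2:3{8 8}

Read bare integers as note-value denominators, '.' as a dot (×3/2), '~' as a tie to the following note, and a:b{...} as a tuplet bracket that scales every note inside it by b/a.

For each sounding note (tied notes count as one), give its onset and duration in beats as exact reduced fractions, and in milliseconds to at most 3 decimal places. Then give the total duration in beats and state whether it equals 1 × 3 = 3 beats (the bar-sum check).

1) 0.0ms=0b +473.684ms=3/2b
2) 473.684ms=3/2b +236.842ms=3/4b
3) 710.526ms=9/4b +236.842ms=3/4b
Σ=3b of 3 (190bpm 3/4) — PASS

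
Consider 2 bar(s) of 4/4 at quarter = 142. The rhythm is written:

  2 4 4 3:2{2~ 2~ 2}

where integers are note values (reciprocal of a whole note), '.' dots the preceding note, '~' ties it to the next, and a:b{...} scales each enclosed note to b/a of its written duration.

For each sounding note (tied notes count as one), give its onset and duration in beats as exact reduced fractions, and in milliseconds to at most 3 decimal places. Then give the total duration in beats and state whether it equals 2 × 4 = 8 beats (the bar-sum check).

1) 0.0ms=0b +845.07ms=2b
2) 845.07ms=2b +422.535ms=1b
3) 1267.606ms=3b +422.535ms=1b
4) 1690.141ms=4b +1690.141ms=4b
Σ=8b of 8 (142bpm 4/4) — PASS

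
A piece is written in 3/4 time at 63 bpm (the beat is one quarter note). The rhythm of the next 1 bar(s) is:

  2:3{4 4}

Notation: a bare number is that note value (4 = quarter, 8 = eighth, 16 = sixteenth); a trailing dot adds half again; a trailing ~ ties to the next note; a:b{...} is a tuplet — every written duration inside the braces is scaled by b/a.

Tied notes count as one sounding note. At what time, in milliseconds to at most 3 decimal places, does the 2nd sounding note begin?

1. 0.0ms @ 0 + 1428.571ms (3/2)
2. 1428.571ms @ 3/2 + 1428.571ms (3/2)

note 2 onset = 3/2b = 1428.571ms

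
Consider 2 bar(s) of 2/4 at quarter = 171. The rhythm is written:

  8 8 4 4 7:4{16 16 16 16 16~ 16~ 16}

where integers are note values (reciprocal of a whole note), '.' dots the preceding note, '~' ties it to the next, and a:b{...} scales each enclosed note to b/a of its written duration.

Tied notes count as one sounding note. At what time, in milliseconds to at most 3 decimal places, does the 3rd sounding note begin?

1. 0.0ms @ 0 + 175.439ms (1/2)
2. 175.439ms @ 1/2 + 175.439ms (1/2)
3. 350.877ms @ 1 + 350.877ms (1)
4. 701.754ms @ 2 + 350.877ms (1)
5. 1052.632ms @ 3 + 50.125ms (1/7)
6. 1102.757ms @ 22/7 + 50.125ms (1/7)
7. 1152.882ms @ 23/7 + 50.125ms (1/7)
8. 1203.008ms @ 24/7 + 50.125ms (1/7)
9. 1253.133ms @ 25/7 + 150.376ms (3/7)

note 3 onset = 1b = 350.877ms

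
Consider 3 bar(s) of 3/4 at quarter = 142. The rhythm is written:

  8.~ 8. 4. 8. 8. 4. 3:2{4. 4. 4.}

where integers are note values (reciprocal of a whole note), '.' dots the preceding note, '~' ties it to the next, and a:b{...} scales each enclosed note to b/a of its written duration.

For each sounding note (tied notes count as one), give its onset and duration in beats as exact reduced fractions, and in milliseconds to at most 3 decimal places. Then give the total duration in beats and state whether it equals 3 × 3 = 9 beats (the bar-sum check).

1) 0.0ms=0b +633.803ms=3/2b
2) 633.803ms=3/2b +633.803ms=3/2b
3) 1267.606ms=3b +316.901ms=3/4b
4) 1584.507ms=15/4b +316.901ms=3/4b
5) 1901.408ms=9/2b +633.803ms=3/2b
6) 2535.211ms=6b +422.535ms=1b
7) 2957.746ms=7b +422.535ms=1b
8) 3380.282ms=8b +422.535ms=1b
Σ=9b of 9 (142bpm 3/4) — PASS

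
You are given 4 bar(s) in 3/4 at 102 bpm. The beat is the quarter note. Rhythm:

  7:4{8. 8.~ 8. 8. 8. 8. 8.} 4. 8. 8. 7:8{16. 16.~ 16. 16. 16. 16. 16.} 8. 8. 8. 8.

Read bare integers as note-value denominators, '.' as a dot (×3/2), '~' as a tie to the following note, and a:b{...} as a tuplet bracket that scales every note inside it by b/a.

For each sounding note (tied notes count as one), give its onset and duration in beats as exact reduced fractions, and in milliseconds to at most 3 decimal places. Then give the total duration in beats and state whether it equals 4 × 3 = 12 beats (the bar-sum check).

1) 0.0ms=0b +252.101ms=3/7b
2) 252.101ms=3/7b +504.202ms=6/7b
3) 756.303ms=9/7b +252.101ms=3/7b
4) 1008.403ms=12/7b +252.101ms=3/7b
5) 1260.504ms=15/7b +252.101ms=3/7b
6) 1512.605ms=18/7b +252.101ms=3/7b
7) 1764.706ms=3b +882.353ms=3/2b
8) 2647.059ms=9/2b +441.176ms=3/4b
9) 3088.235ms=21/4b +441.176ms=3/4b
10) 3529.412ms=6b +252.101ms=3/7b
11) 3781.513ms=45/7b +504.202ms=6/7b
12) 4285.714ms=51/7b +252.101ms=3/7b
13) 4537.815ms=54/7b +252.101ms=3/7b
14) 4789.916ms=57/7b +252.101ms=3/7b
15) 5042.017ms=60/7b +252.101ms=3/7b
16) 5294.118ms=9b +441.176ms=3/4b
17) 5735.294ms=39/4b +441.176ms=3/4b
18) 6176.471ms=21/2b +441.176ms=3/4b
19) 6617.647ms=45/4b +441.176ms=3/4b
Σ=12b of 12 (102bpm 3/4) — PASS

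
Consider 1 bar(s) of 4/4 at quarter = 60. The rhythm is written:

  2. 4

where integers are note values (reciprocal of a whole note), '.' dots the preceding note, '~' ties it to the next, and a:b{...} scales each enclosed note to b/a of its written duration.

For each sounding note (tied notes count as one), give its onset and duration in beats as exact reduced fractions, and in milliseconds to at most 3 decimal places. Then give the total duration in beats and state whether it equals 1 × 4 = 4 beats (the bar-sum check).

1) 0.0ms=0b +3000.0ms=3b
2) 3000.0ms=3b +1000.0ms=1b
Σ=4b of 4 (60bpm 4/4) — PASS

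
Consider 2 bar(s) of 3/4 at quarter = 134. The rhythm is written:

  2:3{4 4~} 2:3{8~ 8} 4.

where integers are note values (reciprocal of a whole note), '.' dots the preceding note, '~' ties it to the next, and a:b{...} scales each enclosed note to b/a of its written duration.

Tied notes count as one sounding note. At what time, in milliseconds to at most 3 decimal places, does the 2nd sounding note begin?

note 2 onset = 3/2b = 671.642ms

1. 0.0ms @ 0 + 671.642ms (3/2)
2. 671.642ms @ 3/2 + 1343.284ms (3)
3. 2014.925ms @ 9/2 + 671.642ms (3/2)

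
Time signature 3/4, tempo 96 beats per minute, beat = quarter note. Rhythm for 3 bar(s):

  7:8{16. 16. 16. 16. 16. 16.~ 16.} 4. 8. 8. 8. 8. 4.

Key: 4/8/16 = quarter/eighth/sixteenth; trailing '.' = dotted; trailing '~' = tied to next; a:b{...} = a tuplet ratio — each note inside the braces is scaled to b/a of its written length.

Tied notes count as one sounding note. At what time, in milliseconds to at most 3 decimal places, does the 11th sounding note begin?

note 11 onset = 27/4b = 4218.75ms

1. 0.0ms @ 0 + 267.857ms (3/7)
2. 267.857ms @ 3/7 + 267.857ms (3/7)
3. 535.714ms @ 6/7 + 267.857ms (3/7)
4. 803.571ms @ 9/7 + 267.857ms (3/7)
5. 1071.429ms @ 12/7 + 267.857ms (3/7)
6. 1339.286ms @ 15/7 + 535.714ms (6/7)
7. 1875.0ms @ 3 + 937.5ms (3/2)
8. 2812.5ms @ 9/2 + 468.75ms (3/4)
9. 3281.25ms @ 21/4 + 468.75ms (3/4)
10. 3750.0ms @ 6 + 468.75ms (3/4)
11. 4218.75ms @ 27/4 + 468.75ms (3/4)
12. 4687.5ms @ 15/2 + 937.5ms (3/2)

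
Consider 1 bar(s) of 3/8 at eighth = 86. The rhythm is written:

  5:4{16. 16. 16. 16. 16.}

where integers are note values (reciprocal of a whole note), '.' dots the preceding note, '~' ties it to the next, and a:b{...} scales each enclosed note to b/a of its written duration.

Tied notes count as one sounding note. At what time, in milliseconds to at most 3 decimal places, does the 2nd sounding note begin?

note 2 onset = 3/5b = 418.605ms

1. 0.0ms @ 0 + 418.605ms (3/5)
2. 418.605ms @ 3/5 + 418.605ms (3/5)
3. 837.209ms @ 6/5 + 418.605ms (3/5)
4. 1255.814ms @ 9/5 + 418.605ms (3/5)
5. 1674.419ms @ 12/5 + 418.605ms (3/5)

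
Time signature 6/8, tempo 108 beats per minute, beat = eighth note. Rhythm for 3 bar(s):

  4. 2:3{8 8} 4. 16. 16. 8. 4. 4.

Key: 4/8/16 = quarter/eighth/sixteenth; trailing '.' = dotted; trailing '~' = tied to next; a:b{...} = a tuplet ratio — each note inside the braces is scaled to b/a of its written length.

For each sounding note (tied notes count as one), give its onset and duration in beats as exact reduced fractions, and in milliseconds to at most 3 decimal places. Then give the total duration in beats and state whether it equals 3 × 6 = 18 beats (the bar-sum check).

1) 0.0ms=0b +1666.667ms=3b
2) 1666.667ms=3b +833.333ms=3/2b
3) 2500.0ms=9/2b +833.333ms=3/2b
4) 3333.333ms=6b +1666.667ms=3b
5) 5000.0ms=9b +416.667ms=3/4b
6) 5416.667ms=39/4b +416.667ms=3/4b
7) 5833.333ms=21/2b +833.333ms=3/2b
8) 6666.667ms=12b +1666.667ms=3b
9) 8333.333ms=15b +1666.667ms=3b
Σ=18b of 18 (108bpm 6/8) — PASS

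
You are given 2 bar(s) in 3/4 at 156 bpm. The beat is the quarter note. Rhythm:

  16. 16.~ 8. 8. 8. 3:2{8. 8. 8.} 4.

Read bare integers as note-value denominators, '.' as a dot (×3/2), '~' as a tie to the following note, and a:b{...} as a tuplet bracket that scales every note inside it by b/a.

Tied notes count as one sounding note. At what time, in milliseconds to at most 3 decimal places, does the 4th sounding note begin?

1. 0.0ms @ 0 + 144.231ms (3/8)
2. 144.231ms @ 3/8 + 432.692ms (9/8)
3. 576.923ms @ 3/2 + 288.462ms (3/4)
4. 865.385ms @ 9/4 + 288.462ms (3/4)
5. 1153.846ms @ 3 + 192.308ms (1/2)
6. 1346.154ms @ 7/2 + 192.308ms (1/2)
7. 1538.462ms @ 4 + 192.308ms (1/2)
8. 1730.769ms @ 9/2 + 576.923ms (3/2)

note 4 onset = 9/4b = 865.385ms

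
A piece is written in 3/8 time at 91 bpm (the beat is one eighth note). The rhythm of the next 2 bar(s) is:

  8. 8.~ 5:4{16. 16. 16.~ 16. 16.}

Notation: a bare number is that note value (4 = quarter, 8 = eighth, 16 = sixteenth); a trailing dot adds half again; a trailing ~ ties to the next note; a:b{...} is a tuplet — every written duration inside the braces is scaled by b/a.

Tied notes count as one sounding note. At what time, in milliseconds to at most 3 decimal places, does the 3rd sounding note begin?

note 3 onset = 18/5b = 2373.626ms

1. 0.0ms @ 0 + 989.011ms (3/2)
2. 989.011ms @ 3/2 + 1384.615ms (21/10)
3. 2373.626ms @ 18/5 + 395.604ms (3/5)
4. 2769.231ms @ 21/5 + 791.209ms (6/5)
5. 3560.44ms @ 27/5 + 395.604ms (3/5)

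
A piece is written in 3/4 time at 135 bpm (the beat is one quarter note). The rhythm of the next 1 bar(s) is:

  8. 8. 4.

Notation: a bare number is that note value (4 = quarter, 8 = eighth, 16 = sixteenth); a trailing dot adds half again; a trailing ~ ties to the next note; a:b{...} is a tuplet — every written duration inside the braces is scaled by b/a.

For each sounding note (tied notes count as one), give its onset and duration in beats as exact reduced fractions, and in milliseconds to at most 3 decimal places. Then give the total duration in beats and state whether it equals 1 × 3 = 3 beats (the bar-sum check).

1) 0.0ms=0b +333.333ms=3/4b
2) 333.333ms=3/4b +333.333ms=3/4b
3) 666.667ms=3/2b +666.667ms=3/2b
Σ=3b of 3 (135bpm 3/4) — PASS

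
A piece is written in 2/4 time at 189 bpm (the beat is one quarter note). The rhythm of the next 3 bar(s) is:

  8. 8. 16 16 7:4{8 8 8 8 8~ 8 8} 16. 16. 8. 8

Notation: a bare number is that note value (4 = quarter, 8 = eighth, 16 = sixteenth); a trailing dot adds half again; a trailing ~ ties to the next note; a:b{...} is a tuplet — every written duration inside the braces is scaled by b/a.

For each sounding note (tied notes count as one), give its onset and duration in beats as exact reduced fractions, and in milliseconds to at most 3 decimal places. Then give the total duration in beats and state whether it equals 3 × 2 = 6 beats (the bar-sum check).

1) 0.0ms=0b +238.095ms=3/4b
2) 238.095ms=3/4b +238.095ms=3/4b
3) 476.19ms=3/2b +79.365ms=1/4b
4) 555.556ms=7/4b +79.365ms=1/4b
5) 634.921ms=2b +90.703ms=2/7b
6) 725.624ms=16/7b +90.703ms=2/7b
7) 816.327ms=18/7b +90.703ms=2/7b
8) 907.029ms=20/7b +90.703ms=2/7b
9) 997.732ms=22/7b +181.406ms=4/7b
10) 1179.138ms=26/7b +90.703ms=2/7b
11) 1269.841ms=4b +119.048ms=3/8b
12) 1388.889ms=35/8b +119.048ms=3/8b
13) 1507.937ms=19/4b +238.095ms=3/4b
14) 1746.032ms=11/2b +158.73ms=1/2b
Σ=6b of 6 (189bpm 2/4) — PASS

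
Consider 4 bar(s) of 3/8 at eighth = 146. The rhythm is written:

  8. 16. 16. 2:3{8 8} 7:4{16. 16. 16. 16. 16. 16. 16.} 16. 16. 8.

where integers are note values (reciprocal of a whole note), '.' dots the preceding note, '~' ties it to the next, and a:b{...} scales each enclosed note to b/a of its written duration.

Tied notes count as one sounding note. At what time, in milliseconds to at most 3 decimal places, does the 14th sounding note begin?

1. 0.0ms @ 0 + 616.438ms (3/2)
2. 616.438ms @ 3/2 + 308.219ms (3/4)
3. 924.658ms @ 9/4 + 308.219ms (3/4)
4. 1232.877ms @ 3 + 616.438ms (3/2)
5. 1849.315ms @ 9/2 + 616.438ms (3/2)
6. 2465.753ms @ 6 + 176.125ms (3/7)
7. 2641.879ms @ 45/7 + 176.125ms (3/7)
8. 2818.004ms @ 48/7 + 176.125ms (3/7)
9. 2994.129ms @ 51/7 + 176.125ms (3/7)
10. 3170.254ms @ 54/7 + 176.125ms (3/7)
11. 3346.38ms @ 57/7 + 176.125ms (3/7)
12. 3522.505ms @ 60/7 + 176.125ms (3/7)
13. 3698.63ms @ 9 + 308.219ms (3/4)
14. 4006.849ms @ 39/4 + 308.219ms (3/4)
15. 4315.068ms @ 21/2 + 616.438ms (3/2)

note 14 onset = 39/4b = 4006.849ms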